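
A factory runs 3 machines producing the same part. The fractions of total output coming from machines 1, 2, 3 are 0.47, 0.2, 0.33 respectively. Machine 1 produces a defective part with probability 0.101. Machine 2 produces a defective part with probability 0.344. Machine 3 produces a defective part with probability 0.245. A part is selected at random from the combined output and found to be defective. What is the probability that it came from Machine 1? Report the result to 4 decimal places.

P(defective|M1) = 0.101; P(defective|M2) = 0.344; P(defective|M3) = 0.245.
Prior × likelihood for each source: 0.47·0.101=0.04747, 0.2·0.344=0.06880, 0.33·0.245=0.08085. Summing gives P(defective) = 0.19712.
P(Machine 1 | defective) = 0.04747 / 0.19712 = 0.2408.

Posterior probability ≈ 0.2408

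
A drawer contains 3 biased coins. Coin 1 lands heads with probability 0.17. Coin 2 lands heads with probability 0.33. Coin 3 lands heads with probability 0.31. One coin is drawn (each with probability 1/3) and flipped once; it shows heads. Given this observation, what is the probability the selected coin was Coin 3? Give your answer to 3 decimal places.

Posterior probability ≈ 0.383

Tabulate prior·likelihood by source: [1] prior 0.333333, lik 0.17, product 0.05667; [2] prior 0.333333, lik 0.33, product 0.1100; [3] prior 0.333333, lik 0.31, product 0.1033.
Normalizing constant = 0.27000; the posterior for Coin 3 is its product over the sum, 0.1033/0.27000 = 0.383.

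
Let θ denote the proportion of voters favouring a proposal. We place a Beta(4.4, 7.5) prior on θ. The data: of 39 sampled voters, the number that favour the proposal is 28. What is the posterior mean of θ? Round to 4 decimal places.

Posterior mean ≈ 0.6365

The binomial likelihood is conjugate to the Beta prior: with 28 successes and 11 failures, the posterior is Beta(4.4+28, 7.5+11) = Beta(32.4, 18.5).
E[θ | data] = 32.4/(32.4+18.5) = 0.6365.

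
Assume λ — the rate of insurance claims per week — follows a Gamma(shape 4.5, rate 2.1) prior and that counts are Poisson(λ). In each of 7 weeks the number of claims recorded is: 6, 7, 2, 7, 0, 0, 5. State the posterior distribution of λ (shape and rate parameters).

Total count ∑xᵢ = 27 over n = 7 weeks.
Gamma is conjugate to the Poisson likelihood: posterior is Gamma(shape = 4.5+27 = 31.5, rate = 2.1+7 = 9.1).

Posterior: Gamma(shape=31.5, rate=9.1)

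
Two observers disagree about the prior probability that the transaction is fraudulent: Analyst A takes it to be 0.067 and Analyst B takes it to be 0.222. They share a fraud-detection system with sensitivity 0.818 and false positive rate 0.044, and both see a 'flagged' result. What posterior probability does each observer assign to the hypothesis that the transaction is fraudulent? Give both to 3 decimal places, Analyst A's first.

Analyst A: 0.572; Analyst B: 0.841

P('+'|H) = 0.818, P('+'|¬H) = 0.044.
Analyst A: numerator 0.818·0.067 = 0.054806; evidence = 0.054806+0.044·0.933 = 0.095858; posterior = 0.572.
Analyst B: numerator 0.818·0.222 = 0.18160; evidence = 0.18160+0.044·0.778 = 0.21583; posterior = 0.841.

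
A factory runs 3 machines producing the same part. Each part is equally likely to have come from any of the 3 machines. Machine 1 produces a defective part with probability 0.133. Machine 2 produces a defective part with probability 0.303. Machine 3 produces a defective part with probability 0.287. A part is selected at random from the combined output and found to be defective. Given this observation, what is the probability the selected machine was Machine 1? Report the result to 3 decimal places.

Posterior probability ≈ 0.184

P(defective|M1) = 0.133; P(defective|M2) = 0.303; P(defective|M3) = 0.287.
Prior × likelihood for each source: 0.333333·0.133=0.04433, 0.333333·0.303=0.1010, 0.333333·0.287=0.09567. Summing gives P(defective) = 0.24100.
P(Machine 1 | defective) = 0.04433 / 0.24100 = 0.184.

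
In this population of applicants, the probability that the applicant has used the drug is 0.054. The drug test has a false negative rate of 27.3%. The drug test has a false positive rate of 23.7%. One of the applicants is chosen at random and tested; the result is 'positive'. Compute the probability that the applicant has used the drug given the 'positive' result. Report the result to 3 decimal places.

Write H for 'the applicant has used the drug'. Prior odds H:¬H = 0.054/0.946 = 0.057082. For the 'positive' outcome, the likelihood ratio is 0.727/0.237 = 3.0675.
Posterior odds = 0.057082 × 3.0675 = 0.17510, so P(H|E) = 0.17510/(1+0.17510) = 0.149.

P(H | E) ≈ 0.149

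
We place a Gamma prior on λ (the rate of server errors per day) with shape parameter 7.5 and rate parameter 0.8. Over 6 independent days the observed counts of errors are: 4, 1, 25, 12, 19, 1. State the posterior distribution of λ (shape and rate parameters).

Posterior: Gamma(shape=69.5, rate=6.8)

The Poisson likelihood adds the total count to the shape and the number of exposure periods to the rate. Here ∑xᵢ = 62 and n = 6, so shape 7.5→69.5 and rate 0.8→6.8.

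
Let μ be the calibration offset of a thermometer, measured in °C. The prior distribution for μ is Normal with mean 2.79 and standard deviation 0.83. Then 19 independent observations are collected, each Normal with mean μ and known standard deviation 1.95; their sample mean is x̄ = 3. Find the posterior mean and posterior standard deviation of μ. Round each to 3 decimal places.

Posterior mean ≈ 2.953; posterior SD ≈ 0.394

With known σ, the Normal prior is conjugate. Weight on the data is w = (n/σ²)/(n/σ² + 1/τ₀²) = 4.99671/(4.99671+1.45159) = 0.77489.
Posterior mean = w·x̄ + (1−w)·μ₀ = 0.77489·3 + 0.22511·2.79 = 2.953. Posterior variance = 1/(4.99671+1.45159) = 0.155080, so SD = 0.394.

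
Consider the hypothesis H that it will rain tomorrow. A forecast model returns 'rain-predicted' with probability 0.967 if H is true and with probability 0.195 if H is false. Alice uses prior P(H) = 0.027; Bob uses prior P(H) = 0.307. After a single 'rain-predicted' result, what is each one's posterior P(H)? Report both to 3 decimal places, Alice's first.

Alice: 0.121; Bob: 0.687

P('+'|H) = 0.967, P('+'|¬H) = 0.195.
Alice: numerator 0.967·0.027 = 0.026109; evidence = 0.026109+0.195·0.973 = 0.21584; posterior = 0.121.
Bob: numerator 0.967·0.307 = 0.29687; evidence = 0.29687+0.195·0.693 = 0.43200; posterior = 0.687.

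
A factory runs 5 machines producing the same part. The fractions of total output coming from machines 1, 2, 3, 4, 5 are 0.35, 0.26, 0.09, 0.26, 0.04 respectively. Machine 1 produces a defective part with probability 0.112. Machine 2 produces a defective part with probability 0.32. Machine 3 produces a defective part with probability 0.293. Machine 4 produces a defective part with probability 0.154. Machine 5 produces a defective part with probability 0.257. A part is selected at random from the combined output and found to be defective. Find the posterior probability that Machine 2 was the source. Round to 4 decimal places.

Tabulate prior·likelihood by source: [1] prior 0.35, lik 0.112, product 0.03920; [2] prior 0.26, lik 0.32, product 0.08320; [3] prior 0.09, lik 0.293, product 0.02637; [4] prior 0.26, lik 0.154, product 0.04004; [5] prior 0.04, lik 0.257, product 0.01028.
Normalizing constant = 0.19909; the posterior for Machine 2 is its product over the sum, 0.08320/0.19909 = 0.4179.

Posterior probability ≈ 0.4179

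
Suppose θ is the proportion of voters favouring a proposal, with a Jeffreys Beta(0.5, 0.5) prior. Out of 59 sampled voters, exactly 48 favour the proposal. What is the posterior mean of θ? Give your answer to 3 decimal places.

Observing 48 successes and 11 failures updates Beta(0.5, 0.5) by adding the success and failure counts to the two shape parameters: α = 0.5+48 = 48.5, β = 0.5+11 = 11.5.
Posterior mean = α/(α+β) = 48.5/60 = 0.808.

Posterior mean ≈ 0.808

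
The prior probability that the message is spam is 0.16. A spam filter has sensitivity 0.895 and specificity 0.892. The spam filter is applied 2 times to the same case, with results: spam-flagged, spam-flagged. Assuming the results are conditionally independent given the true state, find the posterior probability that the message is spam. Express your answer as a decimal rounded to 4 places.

Posterior P(H) ≈ 0.9290

With H the event that the message is spam, the joint likelihood of the observed sequence is P(data|H) = 0.895·0.895 = 0.80102 and P(data|¬H) = 0.108·0.108 = 0.011664.
Bayes: P(H|data) = 0.16·0.80102 / (0.16·0.80102 + 0.84·0.011664) = 0.12816/0.13796 = 0.9290.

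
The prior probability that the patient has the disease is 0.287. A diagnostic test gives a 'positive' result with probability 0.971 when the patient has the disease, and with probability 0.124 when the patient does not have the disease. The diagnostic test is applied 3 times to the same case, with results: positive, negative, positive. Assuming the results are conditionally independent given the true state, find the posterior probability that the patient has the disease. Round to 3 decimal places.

Let H be the event that the patient has the disease; start with P(H) = 0.287. P('positive'|H) = 0.971, P('positive'|¬H) = 0.124.
Update on result 1 ('positive'): P(H) ← 0.971·0.2870 / (0.971·0.2870 + 0.124·0.7130) = 0.27868/0.36709 = 0.7592.
Update on result 2 ('negative'): P(H) ← 0.029·0.7592 / (0.029·0.7592 + 0.876·0.2408) = 0.022015/0.23300 = 0.0945.
Update on result 3 ('positive'): P(H) ← 0.971·0.0945 / (0.971·0.0945 + 0.124·0.9055) = 0.091748/0.20403 = 0.4497.

Posterior P(H) ≈ 0.450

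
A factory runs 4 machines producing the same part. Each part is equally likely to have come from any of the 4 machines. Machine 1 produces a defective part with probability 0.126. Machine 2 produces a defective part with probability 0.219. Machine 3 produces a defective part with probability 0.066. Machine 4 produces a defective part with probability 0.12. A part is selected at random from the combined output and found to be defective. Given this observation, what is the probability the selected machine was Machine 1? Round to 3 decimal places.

Posterior probability ≈ 0.237

Tabulate prior·likelihood by source: [1] prior 0.25, lik 0.126, product 0.03150; [2] prior 0.25, lik 0.219, product 0.05475; [3] prior 0.25, lik 0.066, product 0.01650; [4] prior 0.25, lik 0.12, product 0.03000.
Normalizing constant = 0.13275; the posterior for Machine 1 is its product over the sum, 0.03150/0.13275 = 0.237.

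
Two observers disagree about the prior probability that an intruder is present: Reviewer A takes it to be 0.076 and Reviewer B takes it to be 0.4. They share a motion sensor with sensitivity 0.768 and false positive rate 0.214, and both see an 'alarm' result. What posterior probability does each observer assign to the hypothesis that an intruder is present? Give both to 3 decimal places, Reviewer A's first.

P('+'|H) = 0.768, P('+'|¬H) = 0.214.
Reviewer A: numerator 0.768·0.076 = 0.058368; evidence = 0.058368+0.214·0.924 = 0.25610; posterior = 0.228.
Reviewer B: numerator 0.768·0.4 = 0.30720; evidence = 0.30720+0.214·0.6 = 0.43560; posterior = 0.705.

Reviewer A: 0.228; Reviewer B: 0.705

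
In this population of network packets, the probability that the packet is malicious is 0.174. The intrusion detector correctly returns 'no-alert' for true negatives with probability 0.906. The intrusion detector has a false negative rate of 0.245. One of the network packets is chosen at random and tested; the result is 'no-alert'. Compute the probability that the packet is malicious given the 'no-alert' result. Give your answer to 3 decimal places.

Write H for 'the packet is malicious'. Prior odds H:¬H = 0.174/0.826 = 0.21065. For the 'no-alert' outcome, the likelihood ratio is 0.245/0.906 = 0.27042.
Posterior odds = 0.21065 × 0.27042 = 0.056965, so P(H|E) = 0.056965/(1+0.056965) = 0.054.

P(H | E) ≈ 0.054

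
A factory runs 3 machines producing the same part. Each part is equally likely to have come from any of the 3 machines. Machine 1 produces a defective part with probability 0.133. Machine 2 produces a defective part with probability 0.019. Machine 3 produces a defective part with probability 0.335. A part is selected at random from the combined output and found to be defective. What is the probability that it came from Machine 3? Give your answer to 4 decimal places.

Posterior probability ≈ 0.6879

P(defective|M1) = 0.133; P(defective|M2) = 0.019; P(defective|M3) = 0.335.
Prior × likelihood for each source: 0.333333·0.133=0.04433, 0.333333·0.019=0.006333, 0.333333·0.335=0.1117. Summing gives P(defective) = 0.16233.
P(Machine 3 | defective) = 0.1117 / 0.16233 = 0.6879.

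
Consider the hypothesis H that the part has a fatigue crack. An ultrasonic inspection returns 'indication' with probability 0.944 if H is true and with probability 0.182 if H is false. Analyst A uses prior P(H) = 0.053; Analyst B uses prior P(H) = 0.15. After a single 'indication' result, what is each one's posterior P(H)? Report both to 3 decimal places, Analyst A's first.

Analyst A: 0.225; Analyst B: 0.478

P('+'|H) = 0.944, P('+'|¬H) = 0.182.
Analyst A: numerator 0.944·0.053 = 0.050032; evidence = 0.050032+0.182·0.947 = 0.22239; posterior = 0.225.
Analyst B: numerator 0.944·0.15 = 0.14160; evidence = 0.14160+0.182·0.85 = 0.29630; posterior = 0.478.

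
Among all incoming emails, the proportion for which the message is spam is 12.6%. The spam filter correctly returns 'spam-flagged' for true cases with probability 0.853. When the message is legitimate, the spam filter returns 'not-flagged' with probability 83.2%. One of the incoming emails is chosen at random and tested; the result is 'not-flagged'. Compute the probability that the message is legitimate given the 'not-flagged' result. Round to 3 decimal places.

P(¬H | E) ≈ 0.975

Let H be the event that the message is spam. P(H) = 0.126, so P(¬H) = 0.874. With E the 'not-flagged' result, P(E|H) = 0.147 and P(E|¬H) = 0.832.
P(E) = 0.147·0.126 + 0.832·0.874 = 0.018522 + 0.72717 = 0.74569.
By Bayes' theorem, P(H|E) = 0.018522 / 0.74569 = 0.025. Hence P(¬H|E) = 1 − 0.025 = 0.975.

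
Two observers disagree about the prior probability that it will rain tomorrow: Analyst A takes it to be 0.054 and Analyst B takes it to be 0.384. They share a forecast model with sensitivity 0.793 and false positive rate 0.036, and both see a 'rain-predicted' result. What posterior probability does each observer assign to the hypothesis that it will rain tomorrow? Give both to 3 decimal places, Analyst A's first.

The likelihood ratio for a 'rain-predicted' result is 0.793/0.036 = 22.028.
Analyst A: prior odds 0.054/0.946 = 0.057082; posterior odds 1.2574; posterior probability 0.557.
Analyst B: prior odds 0.384/0.616 = 0.62338; posterior odds 13.732; posterior probability 0.932.

Analyst A: 0.557; Analyst B: 0.932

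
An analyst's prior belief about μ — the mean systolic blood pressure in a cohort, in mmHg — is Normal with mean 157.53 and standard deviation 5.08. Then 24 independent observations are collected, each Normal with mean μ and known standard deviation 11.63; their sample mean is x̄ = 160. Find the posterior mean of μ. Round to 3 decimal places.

With known σ, the Normal prior is conjugate. Weight on the data is w = (n/σ²)/(n/σ² + 1/τ₀²) = 0.177440/(0.177440+0.0387501) = 0.82076.
Posterior mean = w·x̄ + (1−w)·μ₀ = 0.82076·160 + 0.17924·157.53 = 159.557.

Posterior mean ≈ 159.557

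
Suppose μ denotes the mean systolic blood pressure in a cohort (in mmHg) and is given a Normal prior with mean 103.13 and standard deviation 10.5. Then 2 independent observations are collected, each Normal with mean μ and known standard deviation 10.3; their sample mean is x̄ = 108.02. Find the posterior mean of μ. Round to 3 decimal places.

With known σ, the Normal prior is conjugate. Weight on the data is w = (n/σ²)/(n/σ² + 1/τ₀²) = 0.0188519/(0.0188519+0.00907029) = 0.67516.
Posterior mean = w·x̄ + (1−w)·μ₀ = 0.67516·108.02 + 0.32484·103.13 = 106.432.

Posterior mean ≈ 106.432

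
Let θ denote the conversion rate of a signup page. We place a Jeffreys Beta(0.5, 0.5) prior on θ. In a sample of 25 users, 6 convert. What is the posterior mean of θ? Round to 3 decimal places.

Posterior mean ≈ 0.250

Observing 6 successes and 19 failures updates Beta(0.5, 0.5) by adding the success and failure counts to the two shape parameters: α = 0.5+6 = 6.5, β = 0.5+19 = 19.5.
Posterior mean = α/(α+β) = 6.5/26 = 0.250.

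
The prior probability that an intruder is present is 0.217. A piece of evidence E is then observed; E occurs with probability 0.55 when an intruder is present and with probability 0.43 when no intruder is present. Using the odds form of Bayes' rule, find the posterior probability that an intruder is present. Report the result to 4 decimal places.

Posterior probability ≈ 0.2617

Prior odds = 0.217/(1−0.217) = 0.27714.
Likelihood ratio for E = 0.55/0.43 = 1.2791.
Posterior odds = prior odds × LR = 0.35448.
Posterior probability = odds/(1+odds) = 0.35448/1.3545 = 0.2617.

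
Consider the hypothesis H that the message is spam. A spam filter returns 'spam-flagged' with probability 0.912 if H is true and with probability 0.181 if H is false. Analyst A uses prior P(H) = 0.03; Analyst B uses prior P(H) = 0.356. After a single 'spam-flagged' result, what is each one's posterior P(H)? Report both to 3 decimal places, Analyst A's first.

The likelihood ratio for a 'spam-flagged' result is 0.912/0.181 = 5.0387.
Analyst A: prior odds 0.03/0.97 = 0.030928; posterior odds 0.15584; posterior probability 0.135.
Analyst B: prior odds 0.356/0.644 = 0.55280; posterior odds 2.7854; posterior probability 0.736.

Analyst A: 0.135; Analyst B: 0.736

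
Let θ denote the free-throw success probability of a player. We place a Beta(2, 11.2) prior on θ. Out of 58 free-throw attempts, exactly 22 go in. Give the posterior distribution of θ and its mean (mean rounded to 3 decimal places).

Posterior: Beta(24, 47.2); mean ≈ 0.337

Observing 22 successes and 36 failures updates Beta(2, 11.2) by adding the success and failure counts to the two shape parameters: α = 2+22 = 24, β = 11.2+36 = 47.2.
Posterior mean = α/(α+β) = 24/71.2 = 0.337.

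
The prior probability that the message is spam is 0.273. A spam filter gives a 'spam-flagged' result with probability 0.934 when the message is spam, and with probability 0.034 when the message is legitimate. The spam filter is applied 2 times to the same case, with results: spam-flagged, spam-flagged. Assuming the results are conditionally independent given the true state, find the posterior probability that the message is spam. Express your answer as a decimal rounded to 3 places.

Posterior P(H) ≈ 0.996

With H the event that the message is spam, the joint likelihood of the observed sequence is P(data|H) = 0.934·0.934 = 0.87236 and P(data|¬H) = 0.034·0.034 = 0.0011560.
Bayes: P(H|data) = 0.273·0.87236 / (0.273·0.87236 + 0.727·0.0011560) = 0.23815/0.23899 = 0.9965.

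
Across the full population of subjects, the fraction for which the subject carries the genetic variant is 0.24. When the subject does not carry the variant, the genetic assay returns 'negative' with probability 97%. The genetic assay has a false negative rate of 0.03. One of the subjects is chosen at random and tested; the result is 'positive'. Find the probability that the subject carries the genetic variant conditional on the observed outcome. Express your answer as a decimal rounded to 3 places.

P(H | E) ≈ 0.911

Let H be the event that the subject carries the genetic variant. P(H) = 0.24, so P(¬H) = 0.76. With E the 'positive' result, P(E|H) = 0.97 and P(E|¬H) = 0.03.
P(E) = 0.97·0.24 + 0.03·0.76 = 0.23280 + 0.022800 = 0.25560.
By Bayes' theorem, P(H|E) = 0.23280 / 0.25560 = 0.911.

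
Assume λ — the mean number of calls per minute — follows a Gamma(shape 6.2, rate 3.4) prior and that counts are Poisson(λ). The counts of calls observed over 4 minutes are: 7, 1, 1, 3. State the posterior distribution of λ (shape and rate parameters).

Posterior: Gamma(shape=18.2, rate=7.4)

The Poisson likelihood adds the total count to the shape and the number of exposure periods to the rate. Here ∑xᵢ = 12 and n = 4, so shape 6.2→18.2 and rate 3.4→7.4.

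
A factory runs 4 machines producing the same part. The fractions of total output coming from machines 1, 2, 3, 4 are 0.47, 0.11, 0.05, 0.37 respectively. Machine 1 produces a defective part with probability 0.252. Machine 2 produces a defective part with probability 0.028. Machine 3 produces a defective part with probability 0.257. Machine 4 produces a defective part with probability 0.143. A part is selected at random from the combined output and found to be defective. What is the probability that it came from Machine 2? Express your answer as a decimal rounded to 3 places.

Posterior probability ≈ 0.016

Tabulate prior·likelihood by source: [1] prior 0.47, lik 0.252, product 0.1184; [2] prior 0.11, lik 0.028, product 0.003080; [3] prior 0.05, lik 0.257, product 0.01285; [4] prior 0.37, lik 0.143, product 0.05291.
Normalizing constant = 0.18728; the posterior for Machine 2 is its product over the sum, 0.003080/0.18728 = 0.016.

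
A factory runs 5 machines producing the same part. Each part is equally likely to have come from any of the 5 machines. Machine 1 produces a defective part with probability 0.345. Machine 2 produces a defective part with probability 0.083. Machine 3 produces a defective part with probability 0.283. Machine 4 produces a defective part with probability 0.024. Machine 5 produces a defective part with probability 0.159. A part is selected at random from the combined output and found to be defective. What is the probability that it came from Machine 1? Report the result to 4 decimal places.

Posterior probability ≈ 0.3859

P(defective|M1) = 0.345; P(defective|M2) = 0.083; P(defective|M3) = 0.283; P(defective|M4) = 0.024; P(defective|M5) = 0.159.
Prior × likelihood for each source: 0.2·0.345=0.06900, 0.2·0.083=0.01660, 0.2·0.283=0.05660, 0.2·0.024=0.004800, 0.2·0.159=0.03180. Summing gives P(defective) = 0.17880.
P(Machine 1 | defective) = 0.06900 / 0.17880 = 0.3859.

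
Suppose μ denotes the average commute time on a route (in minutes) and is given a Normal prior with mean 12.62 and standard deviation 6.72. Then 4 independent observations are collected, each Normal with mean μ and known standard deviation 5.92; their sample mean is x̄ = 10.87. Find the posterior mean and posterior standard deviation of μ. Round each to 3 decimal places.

With known σ, the Normal prior is conjugate. Weight on the data is w = (n/σ²)/(n/σ² + 1/τ₀²) = 0.114134/(0.114134+0.0221443) = 0.83751.
Posterior mean = w·x̄ + (1−w)·μ₀ = 0.83751·10.87 + 0.16249·12.62 = 11.154. Posterior variance = 1/(0.114134+0.0221443) = 7.33790, so SD = 2.709.

Posterior mean ≈ 11.154; posterior SD ≈ 2.709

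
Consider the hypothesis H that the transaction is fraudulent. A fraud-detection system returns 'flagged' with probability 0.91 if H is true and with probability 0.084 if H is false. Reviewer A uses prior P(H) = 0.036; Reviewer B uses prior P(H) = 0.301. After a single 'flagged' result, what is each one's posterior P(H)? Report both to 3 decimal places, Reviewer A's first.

P('+'|H) = 0.91, P('+'|¬H) = 0.084.
Reviewer A: numerator 0.91·0.036 = 0.032760; evidence = 0.032760+0.084·0.964 = 0.11374; posterior = 0.288.
Reviewer B: numerator 0.91·0.301 = 0.27391; evidence = 0.27391+0.084·0.699 = 0.33263; posterior = 0.823.

Reviewer A: 0.288; Reviewer B: 0.823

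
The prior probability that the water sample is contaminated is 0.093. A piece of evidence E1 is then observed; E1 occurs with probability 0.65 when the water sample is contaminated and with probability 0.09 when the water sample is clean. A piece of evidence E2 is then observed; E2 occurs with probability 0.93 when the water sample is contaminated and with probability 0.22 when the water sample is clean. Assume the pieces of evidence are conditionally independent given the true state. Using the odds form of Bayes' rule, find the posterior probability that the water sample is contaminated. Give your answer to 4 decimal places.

Posterior probability ≈ 0.7579

Prior odds = 0.093/(1−0.093) = 0.10254. In log-odds, ln(0.10254) = -2.2775.
Add log likelihood ratios: ln(7.2222) + ln(4.2273) = 3.4187.
Posterior log-odds = 1.1412, so posterior odds = exp(1.1412) = 3.1305. Converting, P(H|E) = 3.1305/4.1305 = 0.7579.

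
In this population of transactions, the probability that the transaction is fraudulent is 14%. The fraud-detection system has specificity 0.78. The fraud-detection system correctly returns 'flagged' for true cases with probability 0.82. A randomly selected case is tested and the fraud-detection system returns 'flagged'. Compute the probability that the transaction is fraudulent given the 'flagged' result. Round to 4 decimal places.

Write H for 'the transaction is fraudulent'. Prior odds H:¬H = 0.14/0.86 = 0.16279. For the 'flagged' outcome, the likelihood ratio is 0.82/0.22 = 3.7273.
Posterior odds = 0.16279 × 3.7273 = 0.60677, so P(H|E) = 0.60677/(1+0.60677) = 0.3776.

P(H | E) ≈ 0.3776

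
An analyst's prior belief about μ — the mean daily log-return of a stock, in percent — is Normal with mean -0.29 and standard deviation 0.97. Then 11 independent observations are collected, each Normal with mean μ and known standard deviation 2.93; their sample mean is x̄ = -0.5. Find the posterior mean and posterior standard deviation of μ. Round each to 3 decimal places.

With known σ, the Normal prior is conjugate. Weight on the data is w = (n/σ²)/(n/σ² + 1/τ₀²) = 1.28132/(1.28132+1.06281) = 0.54661.
Posterior mean = w·x̄ + (1−w)·μ₀ = 0.54661·-0.5 + 0.45339·-0.29 = -0.405. Posterior variance = 1/(1.28132+1.06281) = 0.426597, so SD = 0.653.

Posterior mean ≈ -0.405; posterior SD ≈ 0.653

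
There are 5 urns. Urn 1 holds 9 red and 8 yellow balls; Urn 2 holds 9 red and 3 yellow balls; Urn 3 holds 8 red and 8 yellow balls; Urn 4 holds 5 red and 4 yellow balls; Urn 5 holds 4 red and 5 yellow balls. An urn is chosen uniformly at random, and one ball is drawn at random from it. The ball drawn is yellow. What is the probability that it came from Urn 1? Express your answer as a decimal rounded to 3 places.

P(yellow|Urn 1) = 0.4706; P(yellow|Urn 2) = 0.25; P(yellow|Urn 3) = 0.5; P(yellow|Urn 4) = 0.4444; P(yellow|Urn 5) = 0.5556.
Prior × likelihood for each source: 0.2·0.4706=0.09412, 0.2·0.25=0.05000, 0.2·0.5=0.1000, 0.2·0.4444=0.08889, 0.2·0.5556=0.1111. Summing gives P(yellow) = 0.44412.
P(Urn 1 | yellow) = 0.09412 / 0.44412 = 0.212.

Posterior probability ≈ 0.212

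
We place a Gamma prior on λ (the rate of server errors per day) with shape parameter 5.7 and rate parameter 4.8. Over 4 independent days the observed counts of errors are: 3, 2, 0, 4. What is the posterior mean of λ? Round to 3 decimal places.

Posterior mean ≈ 1.670

The Poisson likelihood adds the total count to the shape and the number of exposure periods to the rate. Here ∑xᵢ = 9 and n = 4, so shape 5.7→14.7 and rate 4.8→8.8.
Posterior mean = shape/rate = 14.7/8.8 = 1.670.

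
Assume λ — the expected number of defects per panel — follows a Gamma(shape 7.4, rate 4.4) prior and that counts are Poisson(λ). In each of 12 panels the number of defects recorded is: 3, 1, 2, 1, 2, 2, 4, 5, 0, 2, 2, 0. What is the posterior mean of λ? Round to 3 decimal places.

Posterior mean ≈ 1.915

The Poisson likelihood adds the total count to the shape and the number of exposure periods to the rate. Here ∑xᵢ = 24 and n = 12, so shape 7.4→31.4 and rate 4.4→16.4.
E[λ | data] = 31.4/16.4 = 1.915.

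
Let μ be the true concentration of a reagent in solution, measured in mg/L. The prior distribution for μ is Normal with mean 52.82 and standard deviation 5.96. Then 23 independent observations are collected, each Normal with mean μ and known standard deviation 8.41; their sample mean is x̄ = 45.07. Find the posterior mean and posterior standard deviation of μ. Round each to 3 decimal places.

Posterior mean ≈ 45.687; posterior SD ≈ 1.682

Prior precision 1/τ₀² = 1/5.96² = 0.0281519; data precision n/σ² = 23/8.41² = 0.325189.
Posterior precision = 0.0281519 + 0.325189 = 0.353341, giving posterior SD = 1/√0.353341 = 1.682.
Posterior mean = (0.0281519·52.82 + 0.325189·45.07) / 0.353341 = 45.687.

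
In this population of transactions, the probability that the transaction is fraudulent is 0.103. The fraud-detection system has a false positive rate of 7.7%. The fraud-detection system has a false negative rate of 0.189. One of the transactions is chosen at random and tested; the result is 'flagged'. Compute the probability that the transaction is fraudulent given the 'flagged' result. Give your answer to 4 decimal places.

Write H for 'the transaction is fraudulent'. Prior odds H:¬H = 0.103/0.897 = 0.11483. For the 'flagged' outcome, the likelihood ratio is 0.811/0.077 = 10.532.
Posterior odds = 0.11483 × 10.532 = 1.2094, so P(H|E) = 1.2094/(1+1.2094) = 0.5474.

P(H | E) ≈ 0.5474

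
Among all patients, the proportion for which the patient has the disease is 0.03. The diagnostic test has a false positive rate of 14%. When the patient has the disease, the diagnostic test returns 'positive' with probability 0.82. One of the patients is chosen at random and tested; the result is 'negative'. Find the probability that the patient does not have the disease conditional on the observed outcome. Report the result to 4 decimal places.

P(¬H | E) ≈ 0.9936

Write H for 'the patient has the disease'. Prior odds H:¬H = 0.03/0.97 = 0.030928. For the 'negative' outcome, the likelihood ratio is 0.18/0.86 = 0.20930.
Posterior odds = 0.030928 × 0.20930 = 0.0064733, so P(H|E) = 0.0064733/(1+0.0064733) = 0.0064. Then P(¬H|E) = 1 − 0.0064 = 0.9936.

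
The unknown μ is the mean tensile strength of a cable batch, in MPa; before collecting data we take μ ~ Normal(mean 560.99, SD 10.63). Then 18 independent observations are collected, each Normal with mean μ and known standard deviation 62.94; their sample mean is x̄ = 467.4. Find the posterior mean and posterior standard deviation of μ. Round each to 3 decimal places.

With known σ, the Normal prior is conjugate. Weight on the data is w = (n/σ²)/(n/σ² + 1/τ₀²) = 0.00454380/(0.00454380+0.00884980) = 0.33925.
Posterior mean = w·x̄ + (1−w)·μ₀ = 0.33925·467.4 + 0.66075·560.99 = 529.239. Posterior variance = 1/(0.00454380+0.00884980) = 74.6625, so SD = 8.641.

Posterior mean ≈ 529.239; posterior SD ≈ 8.641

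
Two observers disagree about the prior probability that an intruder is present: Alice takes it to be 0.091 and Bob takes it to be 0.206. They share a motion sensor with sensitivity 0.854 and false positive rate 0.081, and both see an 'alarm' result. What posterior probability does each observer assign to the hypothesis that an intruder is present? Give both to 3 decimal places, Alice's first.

Alice: 0.513; Bob: 0.732

The likelihood ratio for an 'alarm' result is 0.854/0.081 = 10.543.
Alice: prior odds 0.091/0.909 = 0.10011; posterior odds 1.0555; posterior probability 0.513.
Bob: prior odds 0.206/0.794 = 0.25945; posterior odds 2.7354; posterior probability 0.732.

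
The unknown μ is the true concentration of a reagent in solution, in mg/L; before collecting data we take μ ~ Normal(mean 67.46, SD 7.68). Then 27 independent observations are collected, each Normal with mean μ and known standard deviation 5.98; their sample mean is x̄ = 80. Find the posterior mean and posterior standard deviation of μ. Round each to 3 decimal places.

Posterior mean ≈ 79.725; posterior SD ≈ 1.138

Prior precision 1/τ₀² = 1/7.68² = 0.0169542; data precision n/σ² = 27/5.98² = 0.755025.
Posterior precision = 0.0169542 + 0.755025 = 0.771979, giving posterior SD = 1/√0.771979 = 1.138.
Posterior mean = (0.0169542·67.46 + 0.755025·80) / 0.771979 = 79.725.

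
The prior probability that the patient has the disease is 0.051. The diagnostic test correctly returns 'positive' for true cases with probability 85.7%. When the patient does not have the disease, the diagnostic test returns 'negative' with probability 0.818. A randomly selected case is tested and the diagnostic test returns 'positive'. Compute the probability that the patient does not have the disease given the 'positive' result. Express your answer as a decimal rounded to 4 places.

Let H be the event that the patient has the disease. P(H) = 0.051, so P(¬H) = 0.949. With E the 'positive' result, P(E|H) = 0.857 and P(E|¬H) = 0.182.
P(E) = 0.857·0.051 + 0.182·0.949 = 0.043707 + 0.17272 = 0.21642.
By Bayes' theorem, P(H|E) = 0.043707 / 0.21642 = 0.2019. Hence P(¬H|E) = 1 − 0.2019 = 0.7981.

P(¬H | E) ≈ 0.7981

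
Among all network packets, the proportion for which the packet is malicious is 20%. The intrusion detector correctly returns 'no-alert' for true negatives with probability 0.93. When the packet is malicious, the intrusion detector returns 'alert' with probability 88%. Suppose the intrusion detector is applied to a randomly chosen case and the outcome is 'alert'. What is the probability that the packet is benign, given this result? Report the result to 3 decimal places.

Write H for 'the packet is malicious'. Prior odds H:¬H = 0.2/0.8 = 0.25000. For the 'alert' outcome, the likelihood ratio is 0.88/0.07 = 12.571.
Posterior odds = 0.25000 × 12.571 = 3.1429, so P(H|E) = 3.1429/(1+3.1429) = 0.759. Then P(¬H|E) = 1 − 0.759 = 0.241.

P(¬H | E) ≈ 0.241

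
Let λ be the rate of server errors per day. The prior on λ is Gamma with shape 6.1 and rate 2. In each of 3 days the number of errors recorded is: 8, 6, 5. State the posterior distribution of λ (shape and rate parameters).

Total count ∑xᵢ = 19 over n = 3 days.
Gamma is conjugate to the Poisson likelihood: posterior is Gamma(shape = 6.1+19 = 25.1, rate = 2+3 = 5).

Posterior: Gamma(shape=25.1, rate=5)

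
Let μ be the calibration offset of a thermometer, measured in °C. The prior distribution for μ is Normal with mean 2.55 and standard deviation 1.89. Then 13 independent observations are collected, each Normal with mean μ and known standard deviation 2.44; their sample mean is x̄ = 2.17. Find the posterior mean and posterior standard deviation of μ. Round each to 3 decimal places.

Posterior mean ≈ 2.213; posterior SD ≈ 0.637

With known σ, the Normal prior is conjugate. Weight on the data is w = (n/σ²)/(n/σ² + 1/τ₀²) = 2.18355/(2.18355+0.279947) = 0.88636.
Posterior mean = w·x̄ + (1−w)·μ₀ = 0.88636·2.17 + 0.11364·2.55 = 2.213. Posterior variance = 1/(2.18355+0.279947) = 0.405926, so SD = 0.637.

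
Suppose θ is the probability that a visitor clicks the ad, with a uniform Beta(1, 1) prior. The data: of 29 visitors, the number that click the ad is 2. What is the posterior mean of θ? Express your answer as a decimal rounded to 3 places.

Posterior mean ≈ 0.097

The binomial likelihood is conjugate to the Beta prior: with 2 successes and 27 failures, the posterior is Beta(1+2, 1+27) = Beta(3, 28).
Posterior mean = α/(α+β) = 3/31 = 0.097.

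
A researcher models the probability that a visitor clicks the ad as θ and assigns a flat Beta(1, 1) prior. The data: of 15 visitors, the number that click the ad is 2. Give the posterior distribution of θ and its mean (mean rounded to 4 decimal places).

The binomial likelihood is conjugate to the Beta prior: with 2 successes and 13 failures, the posterior is Beta(1+2, 1+13) = Beta(3, 14).
Posterior mean = α/(α+β) = 3/17 = 0.1765.

Posterior: Beta(3, 14); mean ≈ 0.1765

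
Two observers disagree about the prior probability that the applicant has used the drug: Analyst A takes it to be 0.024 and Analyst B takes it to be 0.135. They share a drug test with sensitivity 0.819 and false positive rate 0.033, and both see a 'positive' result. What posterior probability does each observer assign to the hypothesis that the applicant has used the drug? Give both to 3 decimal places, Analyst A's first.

P('+'|H) = 0.819, P('+'|¬H) = 0.033.
Analyst A: numerator 0.819·0.024 = 0.019656; evidence = 0.019656+0.033·0.976 = 0.051864; posterior = 0.379.
Analyst B: numerator 0.819·0.135 = 0.11056; evidence = 0.11056+0.033·0.865 = 0.13911; posterior = 0.795.

Analyst A: 0.379; Analyst B: 0.795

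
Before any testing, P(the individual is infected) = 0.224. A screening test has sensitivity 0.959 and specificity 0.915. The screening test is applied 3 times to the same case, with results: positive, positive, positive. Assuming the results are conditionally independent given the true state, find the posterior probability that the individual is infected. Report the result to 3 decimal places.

Posterior P(H) ≈ 0.998

With H the event that the individual is infected, the joint likelihood of the observed sequence is P(data|H) = 0.959·0.959·0.959 = 0.88197 and P(data|¬H) = 0.085·0.085·0.085 = 0.00061413.
Bayes: P(H|data) = 0.224·0.88197 / (0.224·0.88197 + 0.776·0.00061413) = 0.19756/0.19804 = 0.9976.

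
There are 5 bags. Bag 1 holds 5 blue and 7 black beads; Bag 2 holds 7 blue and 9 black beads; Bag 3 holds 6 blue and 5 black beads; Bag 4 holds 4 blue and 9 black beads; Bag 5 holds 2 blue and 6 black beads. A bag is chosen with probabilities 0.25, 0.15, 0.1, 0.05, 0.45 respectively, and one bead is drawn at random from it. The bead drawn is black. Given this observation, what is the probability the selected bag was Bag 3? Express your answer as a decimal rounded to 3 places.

Tabulate prior·likelihood by source: [1] prior 0.25, lik 0.5833, product 0.1458; [2] prior 0.15, lik 0.5625, product 0.08437; [3] prior 0.1, lik 0.4545, product 0.04545; [4] prior 0.05, lik 0.6923, product 0.03462; [5] prior 0.45, lik 0.75, product 0.3375.
Normalizing constant = 0.64778; the posterior for Bag 3 is its product over the sum, 0.04545/0.64778 = 0.070.

Posterior probability ≈ 0.070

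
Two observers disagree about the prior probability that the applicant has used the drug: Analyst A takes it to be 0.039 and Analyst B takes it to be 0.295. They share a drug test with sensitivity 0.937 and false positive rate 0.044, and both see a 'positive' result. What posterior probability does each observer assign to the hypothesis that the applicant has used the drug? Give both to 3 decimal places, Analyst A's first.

Analyst A: 0.464; Analyst B: 0.899

The likelihood ratio for a 'positive' result is 0.937/0.044 = 21.295.
Analyst A: prior odds 0.039/0.961 = 0.040583; posterior odds 0.86423; posterior probability 0.464.
Analyst B: prior odds 0.295/0.705 = 0.41844; posterior odds 8.9109; posterior probability 0.899.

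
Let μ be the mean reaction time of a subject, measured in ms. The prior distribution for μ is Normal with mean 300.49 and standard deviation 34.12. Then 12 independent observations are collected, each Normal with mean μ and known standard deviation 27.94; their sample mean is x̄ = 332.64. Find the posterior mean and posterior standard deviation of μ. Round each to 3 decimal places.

Prior precision 1/τ₀² = 1/34.12² = 0.00085898; data precision n/σ² = 12/27.94² = 0.0153719.
Posterior precision = 0.00085898 + 0.0153719 = 0.0162309, giving posterior SD = 1/√0.0162309 = 7.849.
Posterior mean = (0.00085898·300.49 + 0.0153719·332.64) / 0.0162309 = 330.939.

Posterior mean ≈ 330.939; posterior SD ≈ 7.849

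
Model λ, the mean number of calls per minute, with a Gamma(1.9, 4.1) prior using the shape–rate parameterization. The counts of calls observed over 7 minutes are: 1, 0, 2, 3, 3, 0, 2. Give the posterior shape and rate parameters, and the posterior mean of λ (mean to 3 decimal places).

Posterior: Gamma(shape=12.9, rate=11.1); mean ≈ 1.162

The Poisson likelihood adds the total count to the shape and the number of exposure periods to the rate. Here ∑xᵢ = 11 and n = 7, so shape 1.9→12.9 and rate 4.1→11.1.
Posterior mean = shape/rate = 12.9/11.1 = 1.162.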